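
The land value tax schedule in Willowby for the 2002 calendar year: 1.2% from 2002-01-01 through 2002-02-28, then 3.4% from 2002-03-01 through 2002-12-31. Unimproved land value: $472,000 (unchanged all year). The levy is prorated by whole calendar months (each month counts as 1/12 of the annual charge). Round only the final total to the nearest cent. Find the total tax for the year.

2002-01-01 to 2002-02-28: 2 months at 1.2% → $472,000 × 1.2% × 2/12 = $944.0000
2002-03-01 to 2002-12-31: 10 months at 3.4% → $472,000 × 3.4% × 10/12 = $13,373.3333
Total = $14,317.3333

$14,317.33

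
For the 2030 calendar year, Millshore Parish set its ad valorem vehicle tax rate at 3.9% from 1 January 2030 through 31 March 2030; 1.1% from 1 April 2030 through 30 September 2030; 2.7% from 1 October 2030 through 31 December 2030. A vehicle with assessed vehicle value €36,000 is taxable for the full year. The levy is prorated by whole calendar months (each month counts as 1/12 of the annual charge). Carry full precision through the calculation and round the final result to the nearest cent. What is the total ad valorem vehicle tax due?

€792.00

1 January – 31 March 2030: 3 months at 3.9% → €36,000 × 3.9% × 3/12 = €351.0000
1 April – 30 September 2030: 6 months at 1.1% → €36,000 × 1.1% × 6/12 = €198.0000
1 October – 31 December 2030: 3 months at 2.7% → €36,000 × 2.7% × 3/12 = €243.0000
Total = €792.0000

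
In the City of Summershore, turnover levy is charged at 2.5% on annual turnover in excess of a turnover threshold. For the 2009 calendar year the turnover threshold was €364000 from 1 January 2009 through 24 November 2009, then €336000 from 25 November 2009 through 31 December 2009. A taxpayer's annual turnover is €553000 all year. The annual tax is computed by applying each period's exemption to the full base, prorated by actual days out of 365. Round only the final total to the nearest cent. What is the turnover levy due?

1 January – 24 November 2009: 328 days, exemption €364000 → (€553000 − €364000) × 2.5% × 328/365 = €4246.0274
25 November – 31 December 2009: 37 days, exemption €336000 → (€553000 − €336000) × 2.5% × 37/365 = €549.9315
Total = €4795.9589

€4795.96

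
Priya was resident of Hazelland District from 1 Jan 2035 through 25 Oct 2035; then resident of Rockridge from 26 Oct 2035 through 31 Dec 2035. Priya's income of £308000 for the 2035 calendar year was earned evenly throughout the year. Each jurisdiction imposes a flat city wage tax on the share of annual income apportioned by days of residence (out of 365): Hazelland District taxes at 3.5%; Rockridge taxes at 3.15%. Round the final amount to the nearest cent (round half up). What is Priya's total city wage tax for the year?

£10582.12

Hazelland District, 1 Jan – 25 Oct 2035: 298 days → £308000 × 3.5% × 298/365 = £8801.2055
Rockridge, 26 Oct – 31 Dec 2035: 67 days → £308000 × 3.15% × 67/365 = £1780.9151
Total = £10582.1205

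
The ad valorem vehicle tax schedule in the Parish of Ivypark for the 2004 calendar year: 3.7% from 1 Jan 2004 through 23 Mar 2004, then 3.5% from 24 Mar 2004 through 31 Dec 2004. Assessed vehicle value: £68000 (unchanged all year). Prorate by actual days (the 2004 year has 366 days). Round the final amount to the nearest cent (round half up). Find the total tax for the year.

£2410.84

1 Jan – 23 Mar 2004: 83 days at 3.7% → £68000 × 3.7% × 83/366 = £570.5683
24 Mar – 31 Dec 2004: 283 days at 3.5% → £68000 × 3.5% × 283/366 = £1840.2732
Total = £2410.8415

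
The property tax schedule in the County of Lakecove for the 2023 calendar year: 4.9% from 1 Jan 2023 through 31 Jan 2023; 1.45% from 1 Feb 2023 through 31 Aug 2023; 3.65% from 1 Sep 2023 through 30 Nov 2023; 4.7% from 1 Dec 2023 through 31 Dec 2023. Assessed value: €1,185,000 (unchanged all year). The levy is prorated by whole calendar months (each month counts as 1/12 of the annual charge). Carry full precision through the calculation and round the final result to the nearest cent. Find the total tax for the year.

1 Jan – 31 Jan 2023: 1 month at 4.9% → €1,185,000 × 4.9% × 1/12 = €4,838.7500
1 Feb – 31 Aug 2023: 7 months at 1.45% → €1,185,000 × 1.45% × 7/12 = €10,023.1250
1 Sep – 30 Nov 2023: 3 months at 3.65% → €1,185,000 × 3.65% × 3/12 = €10,813.1250
1 Dec – 31 Dec 2023: 1 month at 4.7% → €1,185,000 × 4.7% × 1/12 = €4,641.2500
Total = €30,316.2500

€30,316.25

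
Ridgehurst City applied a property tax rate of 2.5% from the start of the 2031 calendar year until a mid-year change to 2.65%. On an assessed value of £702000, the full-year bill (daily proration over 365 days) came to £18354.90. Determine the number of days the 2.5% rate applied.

Let d = days at the first rate; then 365 − d days at the second rate.
£702000 × [2.5%·d + 2.65%·(365−d)] / 365 = £18354.90
Solving gives d = 86, so the new rate took effect on March 28, 2031.

86 days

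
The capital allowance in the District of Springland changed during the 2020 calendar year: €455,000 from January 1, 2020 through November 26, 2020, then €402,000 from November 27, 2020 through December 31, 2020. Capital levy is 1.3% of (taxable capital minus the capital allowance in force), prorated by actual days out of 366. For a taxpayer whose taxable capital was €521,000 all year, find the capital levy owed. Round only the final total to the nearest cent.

€923.89

January 1 – November 26, 2020: 331 days, exemption €455,000 → (€521,000 − €455,000) × 1.3% × 331/366 = €775.9508
November 27 – December 31, 2020: 35 days, exemption €402,000 → (€521,000 − €402,000) × 1.3% × 35/366 = €147.9372
Total = €923.8880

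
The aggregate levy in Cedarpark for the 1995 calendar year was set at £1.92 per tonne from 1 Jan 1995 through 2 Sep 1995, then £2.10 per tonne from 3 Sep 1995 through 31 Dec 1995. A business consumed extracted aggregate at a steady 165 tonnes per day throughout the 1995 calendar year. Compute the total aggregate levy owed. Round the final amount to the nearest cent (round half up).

£119,196.00

1 Jan – 2 Sep 1995: 245 days × 165 tonnes/day = 40,425 tonnes at £1.92/tonne → £77,616.00
3 Sep – 31 Dec 1995: 120 days × 165 tonnes/day = 19,800 tonnes at £2.10/tonne → £41,580.00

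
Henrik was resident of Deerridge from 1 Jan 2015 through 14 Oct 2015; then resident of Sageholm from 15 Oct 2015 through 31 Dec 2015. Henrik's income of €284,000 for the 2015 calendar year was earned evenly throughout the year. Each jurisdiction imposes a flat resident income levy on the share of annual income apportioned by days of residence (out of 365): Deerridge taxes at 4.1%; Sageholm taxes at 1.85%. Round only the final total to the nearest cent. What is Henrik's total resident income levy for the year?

€10,278.47

Deerridge, 1 Jan – 14 Oct 2015: 287 days → €284,000 × 4.1% × 287/365 = €9,155.6932
Sageholm, 15 Oct – 31 Dec 2015: 78 days → €284,000 × 1.85% × 78/365 = €1,122.7726
Total = €10,278.4658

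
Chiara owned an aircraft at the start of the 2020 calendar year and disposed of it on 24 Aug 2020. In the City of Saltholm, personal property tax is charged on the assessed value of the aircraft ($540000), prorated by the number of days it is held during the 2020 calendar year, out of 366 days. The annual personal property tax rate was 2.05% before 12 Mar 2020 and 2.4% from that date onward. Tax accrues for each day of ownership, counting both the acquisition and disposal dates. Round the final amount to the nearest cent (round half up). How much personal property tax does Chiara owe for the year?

$8025.49

1 Jan – 11 Mar 2020: 71 days at 2.05% → $540000 × 2.05% × 71/366 = $2147.4590
12 Mar – 24 Aug 2020: 166 days at 2.4% → $540000 × 2.4% × 166/366 = $5878.0328
Total = $8025.4918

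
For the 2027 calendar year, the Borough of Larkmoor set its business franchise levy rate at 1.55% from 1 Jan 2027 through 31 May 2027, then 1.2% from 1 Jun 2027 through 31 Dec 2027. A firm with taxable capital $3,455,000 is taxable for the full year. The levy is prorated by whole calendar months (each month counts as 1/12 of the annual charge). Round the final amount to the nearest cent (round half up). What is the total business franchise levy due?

$46,498.54

1 Jan – 31 May 2027: 5 months at 1.55% → $3,455,000 × 1.55% × 5/12 = $22,313.5417
1 Jun – 31 Dec 2027: 7 months at 1.2% → $3,455,000 × 1.2% × 7/12 = $24,185.0000
Total = $46,498.5417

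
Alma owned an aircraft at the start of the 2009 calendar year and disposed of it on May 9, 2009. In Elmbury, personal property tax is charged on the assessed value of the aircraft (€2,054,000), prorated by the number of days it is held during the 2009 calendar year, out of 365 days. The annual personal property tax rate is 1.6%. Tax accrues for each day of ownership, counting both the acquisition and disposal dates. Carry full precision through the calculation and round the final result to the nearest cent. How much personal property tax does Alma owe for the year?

€11,614.95

Days held (January 1 – May 9, 2009): 129 out of 365
Tax = €2,054,000 × 1.6% × 129/365 = €11,614.9479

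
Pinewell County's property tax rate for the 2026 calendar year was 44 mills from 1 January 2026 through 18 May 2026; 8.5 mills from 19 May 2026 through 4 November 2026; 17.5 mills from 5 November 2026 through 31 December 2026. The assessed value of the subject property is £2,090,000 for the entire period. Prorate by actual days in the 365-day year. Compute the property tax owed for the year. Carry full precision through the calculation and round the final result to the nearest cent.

£48,754.26

1 January – 18 May 2026: 138 days at 44 mills → £2,090,000 × 4.4% × 138/365 = £34,768.4384
19 May – 4 November 2026: 170 days at 8.5 mills → £2,090,000 × 0.85% × 170/365 = £8,274.1096
5 November – 31 December 2026: 57 days at 17.5 mills → £2,090,000 × 1.75% × 57/365 = £5,711.7123
Total = £48,754.2603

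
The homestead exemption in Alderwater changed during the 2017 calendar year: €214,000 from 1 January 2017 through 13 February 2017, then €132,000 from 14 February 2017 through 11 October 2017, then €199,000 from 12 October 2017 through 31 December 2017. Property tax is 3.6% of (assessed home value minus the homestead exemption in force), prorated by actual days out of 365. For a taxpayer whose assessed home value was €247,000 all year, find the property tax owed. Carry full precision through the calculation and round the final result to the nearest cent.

1 January – 13 February 2017: 44 days, exemption €214,000 → (€247,000 − €214,000) × 3.6% × 44/365 = €143.2110
14 February – 11 October 2017: 240 days, exemption €132,000 → (€247,000 − €132,000) × 3.6% × 240/365 = €2,722.1918
12 October – 31 December 2017: 81 days, exemption €199,000 → (€247,000 − €199,000) × 3.6% × 81/365 = €383.4740
Total = €3,248.8767

€3,248.88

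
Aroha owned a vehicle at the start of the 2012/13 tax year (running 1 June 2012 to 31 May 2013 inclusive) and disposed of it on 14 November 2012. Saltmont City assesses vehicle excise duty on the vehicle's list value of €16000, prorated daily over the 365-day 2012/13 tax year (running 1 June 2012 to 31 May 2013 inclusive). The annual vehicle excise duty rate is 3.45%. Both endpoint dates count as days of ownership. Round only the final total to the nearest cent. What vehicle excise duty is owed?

Days held (1 June – 14 November 2012): 167 out of 365
Tax = €16000 × 3.45% × 167/365 = €252.5589

€252.56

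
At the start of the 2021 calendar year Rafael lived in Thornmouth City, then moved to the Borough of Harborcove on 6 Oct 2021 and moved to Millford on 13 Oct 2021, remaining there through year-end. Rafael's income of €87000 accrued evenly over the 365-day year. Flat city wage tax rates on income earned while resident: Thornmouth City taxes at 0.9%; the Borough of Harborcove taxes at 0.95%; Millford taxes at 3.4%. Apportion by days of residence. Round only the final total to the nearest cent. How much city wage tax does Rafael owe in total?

Thornmouth City, 1 Jan – 5 Oct 2021: 278 days → €87000 × 0.9% × 278/365 = €596.3671
The Borough of Harborcove, 6 Oct – 12 Oct 2021: 7 days → €87000 × 0.95% × 7/365 = €15.8507
Millford, 13 Oct – 31 Dec 2021: 80 days → €87000 × 3.4% × 80/365 = €648.3288
Total = €1260.5466

€1260.55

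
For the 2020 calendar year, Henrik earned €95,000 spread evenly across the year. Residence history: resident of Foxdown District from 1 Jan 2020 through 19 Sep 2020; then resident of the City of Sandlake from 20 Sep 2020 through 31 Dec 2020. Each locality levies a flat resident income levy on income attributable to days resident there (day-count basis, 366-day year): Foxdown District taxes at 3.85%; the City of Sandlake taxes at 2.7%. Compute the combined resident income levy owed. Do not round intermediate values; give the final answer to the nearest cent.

Foxdown District, 1 Jan – 19 Sep 2020: 263 days → €95,000 × 3.85% × 263/366 = €2,628.2036
The City of Sandlake, 20 Sep – 31 Dec 2020: 103 days → €95,000 × 2.7% × 103/366 = €721.8443
Total = €3,350.0478

€3,350.05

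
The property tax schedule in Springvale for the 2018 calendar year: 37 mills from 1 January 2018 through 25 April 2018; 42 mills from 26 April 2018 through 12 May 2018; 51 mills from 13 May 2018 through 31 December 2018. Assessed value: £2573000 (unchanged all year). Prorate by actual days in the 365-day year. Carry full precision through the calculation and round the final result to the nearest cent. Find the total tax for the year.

1 January – 25 April 2018: 115 days at 37 mills → £2573000 × 3.7% × 115/365 = £29994.8356
26 April – 12 May 2018: 17 days at 42 mills → £2573000 × 4.2% × 17/365 = £5033.2110
13 May – 31 December 2018: 233 days at 51 mills → £2573000 × 5.1% × 233/365 = £83767.0110
Total = £118795.0575

£118795.06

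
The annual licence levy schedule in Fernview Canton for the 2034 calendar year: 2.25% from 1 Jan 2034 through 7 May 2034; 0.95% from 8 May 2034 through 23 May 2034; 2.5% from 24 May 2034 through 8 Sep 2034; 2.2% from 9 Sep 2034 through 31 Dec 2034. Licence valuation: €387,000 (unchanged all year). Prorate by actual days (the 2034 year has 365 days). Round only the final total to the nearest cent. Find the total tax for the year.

1 Jan – 7 May 2034: 127 days at 2.25% → €387,000 × 2.25% × 127/365 = €3,029.7329
8 May – 23 May 2034: 16 days at 0.95% → €387,000 × 0.95% × 16/365 = €161.1616
24 May – 8 Sep 2034: 108 days at 2.5% → €387,000 × 2.5% × 108/365 = €2,862.7397
9 Sep – 31 Dec 2034: 114 days at 2.2% → €387,000 × 2.2% × 114/365 = €2,659.1671
Total = €8,712.8014

€8,712.80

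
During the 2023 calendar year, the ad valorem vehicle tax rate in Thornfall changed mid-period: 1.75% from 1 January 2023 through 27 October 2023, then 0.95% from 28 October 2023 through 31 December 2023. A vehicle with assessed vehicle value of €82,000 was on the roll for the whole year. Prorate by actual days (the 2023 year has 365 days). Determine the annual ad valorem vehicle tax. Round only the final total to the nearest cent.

€1,318.18

1 January – 27 October 2023: 300 days at 1.75% → €82,000 × 1.75% × 300/365 = €1,179.4521
28 October – 31 December 2023: 65 days at 0.95% → €82,000 × 0.95% × 65/365 = €138.7260
Total = €1,318.1781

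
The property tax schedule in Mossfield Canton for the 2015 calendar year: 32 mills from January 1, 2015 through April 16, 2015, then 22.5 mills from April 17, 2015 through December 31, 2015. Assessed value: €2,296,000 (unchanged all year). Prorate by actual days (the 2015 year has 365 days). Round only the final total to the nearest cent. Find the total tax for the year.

€57,994.44

January 1 – April 16, 2015: 106 days at 32 mills → €2,296,000 × 3.2% × 106/365 = €21,337.0740
April 17 – December 31, 2015: 259 days at 22.5 mills → €2,296,000 × 2.25% × 259/365 = €36,657.3699
Total = €57,994.4438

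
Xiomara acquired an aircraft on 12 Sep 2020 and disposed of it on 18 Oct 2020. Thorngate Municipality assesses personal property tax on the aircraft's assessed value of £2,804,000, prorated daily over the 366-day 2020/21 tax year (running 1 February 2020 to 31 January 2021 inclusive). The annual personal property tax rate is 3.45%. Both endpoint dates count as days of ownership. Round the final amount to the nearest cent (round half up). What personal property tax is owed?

Days held (12 Sep – 18 Oct 2020): 37 out of 366
Tax = £2,804,000 × 3.45% × 37/366 = £9,779.5246

£9,779.52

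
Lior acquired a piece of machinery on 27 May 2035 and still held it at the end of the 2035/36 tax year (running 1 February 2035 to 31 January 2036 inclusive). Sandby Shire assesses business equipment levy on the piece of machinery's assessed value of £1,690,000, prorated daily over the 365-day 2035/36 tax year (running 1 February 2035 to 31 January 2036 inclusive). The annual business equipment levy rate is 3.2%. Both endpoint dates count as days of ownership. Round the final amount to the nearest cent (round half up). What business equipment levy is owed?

Days held (27 May 2035 – 31 Jan 2036): 250 out of 365
Tax = £1,690,000 × 3.2% × 250/365 = £37,041.0959

£37,041.10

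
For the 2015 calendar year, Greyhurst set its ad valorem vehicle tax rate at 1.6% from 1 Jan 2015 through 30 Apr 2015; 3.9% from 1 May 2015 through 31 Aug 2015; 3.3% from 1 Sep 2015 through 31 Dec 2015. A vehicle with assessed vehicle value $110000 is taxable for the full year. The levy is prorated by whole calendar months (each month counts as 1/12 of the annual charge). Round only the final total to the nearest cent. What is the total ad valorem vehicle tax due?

$3226.67

1 Jan – 30 Apr 2015: 4 months at 1.6% → $110000 × 1.6% × 4/12 = $586.6667
1 May – 31 Aug 2015: 4 months at 3.9% → $110000 × 3.9% × 4/12 = $1430.0000
1 Sep – 31 Dec 2015: 4 months at 3.3% → $110000 × 3.3% × 4/12 = $1210.0000
Total = $3226.6667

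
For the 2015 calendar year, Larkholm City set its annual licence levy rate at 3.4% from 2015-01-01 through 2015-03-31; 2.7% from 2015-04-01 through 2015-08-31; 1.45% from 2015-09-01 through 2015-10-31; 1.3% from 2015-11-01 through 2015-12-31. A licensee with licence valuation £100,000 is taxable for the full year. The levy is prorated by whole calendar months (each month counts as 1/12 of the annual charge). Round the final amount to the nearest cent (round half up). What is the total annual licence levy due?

2015-01-01 to 2015-03-31: 3 months at 3.4% → £100,000 × 3.4% × 3/12 = £850.0000
2015-04-01 to 2015-08-31: 5 months at 2.7% → £100,000 × 2.7% × 5/12 = £1,125.0000
2015-09-01 to 2015-10-31: 2 months at 1.45% → £100,000 × 1.45% × 2/12 = £241.6667
2015-11-01 to 2015-12-31: 2 months at 1.3% → £100,000 × 1.3% × 2/12 = £216.6667
Total = £2,433.3333

£2,433.33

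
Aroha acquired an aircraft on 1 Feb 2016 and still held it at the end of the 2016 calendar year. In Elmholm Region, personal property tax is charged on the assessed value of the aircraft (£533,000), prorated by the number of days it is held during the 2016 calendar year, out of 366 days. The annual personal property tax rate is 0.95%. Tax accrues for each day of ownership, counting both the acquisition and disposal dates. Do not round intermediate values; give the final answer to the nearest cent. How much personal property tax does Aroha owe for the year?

Days held (1 Feb – 31 Dec 2016): 335 out of 366
Tax = £533,000 × 0.95% × 335/366 = £4,634.6243

£4,634.62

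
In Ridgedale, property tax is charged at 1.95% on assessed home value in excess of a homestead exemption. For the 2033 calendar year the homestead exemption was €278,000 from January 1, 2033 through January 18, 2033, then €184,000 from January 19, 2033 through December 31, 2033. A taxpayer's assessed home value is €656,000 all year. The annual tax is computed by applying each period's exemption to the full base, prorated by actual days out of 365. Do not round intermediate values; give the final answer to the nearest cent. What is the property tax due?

€9,113.61

January 1 – January 18, 2033: 18 days, exemption €278,000 → (€656,000 − €278,000) × 1.95% × 18/365 = €363.5014
January 19 – December 31, 2033: 347 days, exemption €184,000 → (€656,000 − €184,000) × 1.95% × 347/365 = €8,750.1041
Total = €9,113.6055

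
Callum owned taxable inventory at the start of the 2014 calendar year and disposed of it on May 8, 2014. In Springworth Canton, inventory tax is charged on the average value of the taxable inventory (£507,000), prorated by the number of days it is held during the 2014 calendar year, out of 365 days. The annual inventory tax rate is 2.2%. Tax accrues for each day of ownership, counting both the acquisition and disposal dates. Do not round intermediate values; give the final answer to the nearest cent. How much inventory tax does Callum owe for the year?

£3,911.54

Days held (January 1 – May 8, 2014): 128 out of 365
Tax = £507,000 × 2.2% × 128/365 = £3,911.5397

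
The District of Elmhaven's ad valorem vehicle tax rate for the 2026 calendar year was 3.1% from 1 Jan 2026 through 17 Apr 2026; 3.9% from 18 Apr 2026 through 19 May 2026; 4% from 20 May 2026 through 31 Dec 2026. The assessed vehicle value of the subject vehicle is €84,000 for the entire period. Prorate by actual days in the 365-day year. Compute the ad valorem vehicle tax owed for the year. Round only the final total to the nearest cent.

1 Jan – 17 Apr 2026: 107 days at 3.1% → €84,000 × 3.1% × 107/365 = €763.3644
18 Apr – 19 May 2026: 32 days at 3.9% → €84,000 × 3.9% × 32/365 = €287.2110
20 May – 31 Dec 2026: 226 days at 4% → €84,000 × 4% × 226/365 = €2,080.4384
Total = €3,131.0137

€3,131.01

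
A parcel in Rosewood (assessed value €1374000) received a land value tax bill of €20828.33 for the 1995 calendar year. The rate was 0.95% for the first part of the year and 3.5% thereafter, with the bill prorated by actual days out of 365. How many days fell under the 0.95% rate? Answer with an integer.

Let d = days at the first rate; then 365 − d days at the second rate.
€1374000 × [0.95%·d + 3.5%·(365−d)] / 365 = €20828.33
Solving gives d = 284, so the new rate took effect on October 12, 1995.

284 days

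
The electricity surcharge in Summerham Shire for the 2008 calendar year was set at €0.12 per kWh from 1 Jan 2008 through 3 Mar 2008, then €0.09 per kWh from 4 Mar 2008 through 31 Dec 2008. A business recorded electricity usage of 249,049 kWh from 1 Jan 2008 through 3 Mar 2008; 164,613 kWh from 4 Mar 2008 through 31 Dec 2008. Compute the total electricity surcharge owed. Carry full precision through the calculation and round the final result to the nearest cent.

1 Jan – 3 Mar 2008: 249,049 kWh at €0.12/kWh → €29885.88
4 Mar – 31 Dec 2008: 164,613 kWh at €0.09/kWh → €14815.17

€44701.05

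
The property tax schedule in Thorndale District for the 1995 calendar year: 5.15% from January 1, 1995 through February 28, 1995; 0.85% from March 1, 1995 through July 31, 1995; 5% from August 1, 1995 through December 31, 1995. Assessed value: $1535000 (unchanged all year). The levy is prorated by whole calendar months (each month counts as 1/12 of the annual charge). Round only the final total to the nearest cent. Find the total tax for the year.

$50591.04

January 1 – February 28, 1995: 2 months at 5.15% → $1535000 × 5.15% × 2/12 = $13175.4167
March 1 – July 31, 1995: 5 months at 0.85% → $1535000 × 0.85% × 5/12 = $5436.4583
August 1 – December 31, 1995: 5 months at 5% → $1535000 × 5% × 5/12 = $31979.1667
Total = $50591.0417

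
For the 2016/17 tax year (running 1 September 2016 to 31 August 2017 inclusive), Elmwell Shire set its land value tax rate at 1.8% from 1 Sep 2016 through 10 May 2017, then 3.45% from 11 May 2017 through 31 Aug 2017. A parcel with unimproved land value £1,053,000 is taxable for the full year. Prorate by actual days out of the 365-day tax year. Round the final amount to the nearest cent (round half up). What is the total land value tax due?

1 Sep 2016 – 10 May 2017: 252 days at 1.8% → £1,053,000 × 1.8% × 252/365 = £13,086.0493
11 May – 31 Aug 2017: 113 days at 3.45% → £1,053,000 × 3.45% × 113/365 = £11,246.9055
Total = £24,332.9548

£24,332.95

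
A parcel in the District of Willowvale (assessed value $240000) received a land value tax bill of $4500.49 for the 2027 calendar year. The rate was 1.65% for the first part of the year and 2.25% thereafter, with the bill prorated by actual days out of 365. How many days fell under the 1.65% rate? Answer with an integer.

Let d = days at the first rate; then 365 − d days at the second rate.
$240000 × [1.65%·d + 2.25%·(365−d)] / 365 = $4500.49
Solving gives d = 228, so the new rate took effect on 17 Aug 2027.

228 days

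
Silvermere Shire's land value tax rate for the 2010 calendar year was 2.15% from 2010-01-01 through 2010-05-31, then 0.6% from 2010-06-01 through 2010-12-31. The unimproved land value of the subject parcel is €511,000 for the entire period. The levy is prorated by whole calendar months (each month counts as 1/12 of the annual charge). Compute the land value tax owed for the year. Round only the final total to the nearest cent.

2010-01-01 to 2010-05-31: 5 months at 2.15% → €511,000 × 2.15% × 5/12 = €4,577.7083
2010-06-01 to 2010-12-31: 7 months at 0.6% → €511,000 × 0.6% × 7/12 = €1,788.5000
Total = €6,366.2083

€6,366.21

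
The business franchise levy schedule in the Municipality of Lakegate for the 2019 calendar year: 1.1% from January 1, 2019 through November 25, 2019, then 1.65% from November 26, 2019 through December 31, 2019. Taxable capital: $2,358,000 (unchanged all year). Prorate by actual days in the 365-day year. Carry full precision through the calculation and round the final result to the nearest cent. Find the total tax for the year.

January 1 – November 25, 2019: 329 days at 1.1% → $2,358,000 × 1.1% × 329/365 = $23,379.7315
November 26 – December 31, 2019: 36 days at 1.65% → $2,358,000 × 1.65% × 36/365 = $3,837.4027
Total = $27,217.1342

$27,217.13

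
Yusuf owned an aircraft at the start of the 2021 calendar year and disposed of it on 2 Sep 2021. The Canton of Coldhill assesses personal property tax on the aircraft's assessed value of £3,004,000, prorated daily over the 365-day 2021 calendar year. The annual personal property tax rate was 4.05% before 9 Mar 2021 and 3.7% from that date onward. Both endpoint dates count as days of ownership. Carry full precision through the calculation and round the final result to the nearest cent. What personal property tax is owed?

1 Jan – 8 Mar 2021: 67 days at 4.05% → £3,004,000 × 4.05% × 67/365 = £22,332.4767
9 Mar – 2 Sep 2021: 178 days at 3.7% → £3,004,000 × 3.7% × 178/365 = £54,203.6822
Total = £76,536.1589

£76,536.16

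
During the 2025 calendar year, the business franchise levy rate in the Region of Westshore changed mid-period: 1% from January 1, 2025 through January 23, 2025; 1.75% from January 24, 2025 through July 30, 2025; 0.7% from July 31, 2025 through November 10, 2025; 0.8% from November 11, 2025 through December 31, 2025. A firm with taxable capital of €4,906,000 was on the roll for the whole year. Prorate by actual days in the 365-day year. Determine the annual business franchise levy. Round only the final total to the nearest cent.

€62,487.65

January 1 – January 23, 2025: 23 days at 1% → €4,906,000 × 1% × 23/365 = €3,091.4521
January 24 – July 30, 2025: 188 days at 1.75% → €4,906,000 × 1.75% × 188/365 = €44,221.2055
July 31 – November 10, 2025: 103 days at 0.7% → €4,906,000 × 0.7% × 103/365 = €9,691.0301
November 11 – December 31, 2025: 51 days at 0.8% → €4,906,000 × 0.8% × 51/365 = €5,483.9671
Total = €62,487.6548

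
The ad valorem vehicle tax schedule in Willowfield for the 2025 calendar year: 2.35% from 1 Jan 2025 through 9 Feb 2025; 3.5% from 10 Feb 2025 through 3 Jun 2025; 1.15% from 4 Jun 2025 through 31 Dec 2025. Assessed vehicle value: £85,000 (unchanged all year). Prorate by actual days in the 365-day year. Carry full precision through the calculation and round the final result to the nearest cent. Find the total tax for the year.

1 Jan – 9 Feb 2025: 40 days at 2.35% → £85,000 × 2.35% × 40/365 = £218.9041
10 Feb – 3 Jun 2025: 114 days at 3.5% → £85,000 × 3.5% × 114/365 = £929.1781
4 Jun – 31 Dec 2025: 211 days at 1.15% → £85,000 × 1.15% × 211/365 = £565.0753
Total = £1,713.1575

£1,713.16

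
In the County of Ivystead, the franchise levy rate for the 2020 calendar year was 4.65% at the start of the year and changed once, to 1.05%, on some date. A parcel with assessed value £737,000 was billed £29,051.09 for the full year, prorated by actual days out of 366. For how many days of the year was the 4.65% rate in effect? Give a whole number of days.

Let d = days at the first rate; then 366 − d days at the second rate.
£737,000 × [4.65%·d + 1.05%·(366−d)] / 366 = £29,051.09
Solving gives d = 294, so the new rate took effect on October 21, 2020.

294 days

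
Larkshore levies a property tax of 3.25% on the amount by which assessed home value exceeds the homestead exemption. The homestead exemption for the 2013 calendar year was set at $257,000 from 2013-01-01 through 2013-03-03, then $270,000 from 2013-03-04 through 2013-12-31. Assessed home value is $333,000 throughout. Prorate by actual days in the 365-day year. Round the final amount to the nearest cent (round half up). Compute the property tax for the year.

2013-01-01 to 2013-03-03: 62 days, exemption $257,000 → ($333,000 − $257,000) × 3.25% × 62/365 = $419.5616
2013-03-04 to 2013-12-31: 303 days, exemption $270,000 → ($333,000 − $270,000) × 3.25% × 303/365 = $1,699.7055
Total = $2,119.2671

$2,119.27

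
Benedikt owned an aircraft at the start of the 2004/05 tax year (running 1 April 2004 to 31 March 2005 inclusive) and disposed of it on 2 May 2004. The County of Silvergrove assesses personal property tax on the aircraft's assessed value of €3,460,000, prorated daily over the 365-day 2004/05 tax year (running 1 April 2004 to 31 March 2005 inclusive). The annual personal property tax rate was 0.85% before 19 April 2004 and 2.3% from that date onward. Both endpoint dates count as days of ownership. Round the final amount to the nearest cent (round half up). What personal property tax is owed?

1 April – 18 April 2004: 18 days at 0.85% → €3,460,000 × 0.85% × 18/365 = €1,450.3562
19 April – 2 May 2004: 14 days at 2.3% → €3,460,000 × 2.3% × 14/365 = €3,052.3836
Total = €4,502.7397

€4,502.74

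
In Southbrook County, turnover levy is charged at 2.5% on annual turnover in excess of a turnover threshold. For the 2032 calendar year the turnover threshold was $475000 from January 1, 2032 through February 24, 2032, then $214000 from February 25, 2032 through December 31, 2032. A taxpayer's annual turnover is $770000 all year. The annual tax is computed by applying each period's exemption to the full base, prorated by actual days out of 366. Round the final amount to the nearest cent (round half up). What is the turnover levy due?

$12919.47

January 1 – February 24, 2032: 55 days, exemption $475000 → ($770000 − $475000) × 2.5% × 55/366 = $1108.2650
February 25 – December 31, 2032: 311 days, exemption $214000 → ($770000 − $214000) × 2.5% × 311/366 = $11811.2022
Total = $12919.4672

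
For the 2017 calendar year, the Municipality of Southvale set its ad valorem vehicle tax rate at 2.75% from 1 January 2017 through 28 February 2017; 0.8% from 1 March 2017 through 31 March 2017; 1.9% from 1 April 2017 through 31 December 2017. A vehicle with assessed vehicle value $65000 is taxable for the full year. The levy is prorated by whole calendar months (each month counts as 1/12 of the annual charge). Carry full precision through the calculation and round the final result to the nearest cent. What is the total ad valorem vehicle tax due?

$1267.50

1 January – 28 February 2017: 2 months at 2.75% → $65000 × 2.75% × 2/12 = $297.9167
1 March – 31 March 2017: 1 month at 0.8% → $65000 × 0.8% × 1/12 = $43.3333
1 April – 31 December 2017: 9 months at 1.9% → $65000 × 1.9% × 9/12 = $926.2500
Total = $1267.5000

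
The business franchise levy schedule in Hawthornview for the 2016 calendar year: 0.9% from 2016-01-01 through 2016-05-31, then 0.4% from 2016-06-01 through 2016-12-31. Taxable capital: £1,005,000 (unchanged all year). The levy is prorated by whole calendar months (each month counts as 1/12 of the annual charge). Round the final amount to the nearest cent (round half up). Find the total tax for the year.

2016-01-01 to 2016-05-31: 5 months at 0.9% → £1,005,000 × 0.9% × 5/12 = £3,768.7500
2016-06-01 to 2016-12-31: 7 months at 0.4% → £1,005,000 × 0.4% × 7/12 = £2,345.0000
Total = £6,113.7500

£6,113.75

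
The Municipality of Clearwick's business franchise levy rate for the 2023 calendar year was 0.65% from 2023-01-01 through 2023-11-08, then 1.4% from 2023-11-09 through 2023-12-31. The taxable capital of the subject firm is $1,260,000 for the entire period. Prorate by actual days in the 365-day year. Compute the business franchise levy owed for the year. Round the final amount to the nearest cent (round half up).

$9,562.19

2023-01-01 to 2023-11-08: 312 days at 0.65% → $1,260,000 × 0.65% × 312/365 = $7,000.7671
2023-11-09 to 2023-12-31: 53 days at 1.4% → $1,260,000 × 1.4% × 53/365 = $2,561.4247
Total = $9,562.1918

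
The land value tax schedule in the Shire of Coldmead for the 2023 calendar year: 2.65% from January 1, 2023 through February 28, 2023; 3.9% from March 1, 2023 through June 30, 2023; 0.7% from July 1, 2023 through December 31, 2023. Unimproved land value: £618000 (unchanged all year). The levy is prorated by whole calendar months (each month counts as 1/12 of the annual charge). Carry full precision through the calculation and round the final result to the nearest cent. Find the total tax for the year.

£12926.50

January 1 – February 28, 2023: 2 months at 2.65% → £618000 × 2.65% × 2/12 = £2729.5000
March 1 – June 30, 2023: 4 months at 3.9% → £618000 × 3.9% × 4/12 = £8034.0000
July 1 – December 31, 2023: 6 months at 0.7% → £618000 × 0.7% × 6/12 = £2163.0000
Total = £12926.5000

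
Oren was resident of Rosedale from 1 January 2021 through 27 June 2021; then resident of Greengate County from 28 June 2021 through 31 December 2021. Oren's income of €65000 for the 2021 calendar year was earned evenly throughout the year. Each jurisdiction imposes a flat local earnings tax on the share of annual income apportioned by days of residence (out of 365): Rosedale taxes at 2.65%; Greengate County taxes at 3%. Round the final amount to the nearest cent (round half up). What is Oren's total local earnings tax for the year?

Rosedale, 1 January – 27 June 2021: 178 days → €65000 × 2.65% × 178/365 = €840.0137
Greengate County, 28 June – 31 December 2021: 187 days → €65000 × 3% × 187/365 = €999.0411
Total = €1839.0548

€1839.05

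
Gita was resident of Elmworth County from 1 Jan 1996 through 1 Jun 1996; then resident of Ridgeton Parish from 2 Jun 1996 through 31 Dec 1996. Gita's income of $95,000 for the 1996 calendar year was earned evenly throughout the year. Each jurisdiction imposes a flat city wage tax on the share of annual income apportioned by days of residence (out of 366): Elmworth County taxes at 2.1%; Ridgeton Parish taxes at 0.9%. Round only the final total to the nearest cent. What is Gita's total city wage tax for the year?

$1,331.56

Elmworth County, 1 Jan – 1 Jun 1996: 153 days → $95,000 × 2.1% × 153/366 = $833.9754
Ridgeton Parish, 2 Jun – 31 Dec 1996: 213 days → $95,000 × 0.9% × 213/366 = $497.5820
Total = $1,331.5574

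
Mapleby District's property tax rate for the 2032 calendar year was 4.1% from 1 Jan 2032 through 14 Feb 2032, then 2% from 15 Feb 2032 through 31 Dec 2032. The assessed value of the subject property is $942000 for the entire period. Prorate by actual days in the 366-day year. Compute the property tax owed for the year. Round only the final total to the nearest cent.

$21272.21

1 Jan – 14 Feb 2032: 45 days at 4.1% → $942000 × 4.1% × 45/366 = $4748.6066
15 Feb – 31 Dec 2032: 321 days at 2% → $942000 × 2% × 321/366 = $16523.6066
Total = $21272.2131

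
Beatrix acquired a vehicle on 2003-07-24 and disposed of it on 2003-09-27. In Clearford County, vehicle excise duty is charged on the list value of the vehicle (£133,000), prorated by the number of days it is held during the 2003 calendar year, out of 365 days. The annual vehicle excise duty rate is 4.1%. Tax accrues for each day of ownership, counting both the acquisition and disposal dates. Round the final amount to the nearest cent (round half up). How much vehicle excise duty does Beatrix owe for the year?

£986.02

Days held (2003-07-24 to 2003-09-27): 66 out of 365
Tax = £133,000 × 4.1% × 66/365 = £986.0219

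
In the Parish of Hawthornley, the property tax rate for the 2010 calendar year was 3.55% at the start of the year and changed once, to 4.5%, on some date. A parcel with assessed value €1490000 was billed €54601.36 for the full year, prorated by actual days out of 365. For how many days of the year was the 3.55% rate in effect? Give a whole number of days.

321 days

Let d = days at the first rate; then 365 − d days at the second rate.
€1490000 × [3.55%·d + 4.5%·(365−d)] / 365 = €54601.36
Solving gives d = 321, so the new rate took effect on November 18, 2010.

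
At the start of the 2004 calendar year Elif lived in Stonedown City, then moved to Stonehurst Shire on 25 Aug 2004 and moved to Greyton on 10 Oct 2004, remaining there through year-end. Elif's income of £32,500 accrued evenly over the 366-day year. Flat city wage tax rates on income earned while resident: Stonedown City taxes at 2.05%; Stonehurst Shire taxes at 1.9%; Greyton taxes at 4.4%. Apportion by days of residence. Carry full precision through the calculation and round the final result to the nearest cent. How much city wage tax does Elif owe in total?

Stonedown City, 1 Jan – 24 Aug 2004: 237 days → £32,500 × 2.05% × 237/366 = £431.4242
Stonehurst Shire, 25 Aug – 9 Oct 2004: 46 days → £32,500 × 1.9% × 46/366 = £77.6093
Greyton, 10 Oct – 31 Dec 2004: 83 days → £32,500 × 4.4% × 83/366 = £324.2896
Total = £833.3231

£833.32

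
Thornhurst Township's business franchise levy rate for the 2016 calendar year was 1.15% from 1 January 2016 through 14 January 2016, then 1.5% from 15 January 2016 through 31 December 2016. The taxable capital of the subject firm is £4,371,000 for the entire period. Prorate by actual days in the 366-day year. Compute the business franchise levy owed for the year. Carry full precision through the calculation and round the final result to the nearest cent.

1 January – 14 January 2016: 14 days at 1.15% → £4,371,000 × 1.15% × 14/366 = £1,922.7623
15 January – 31 December 2016: 352 days at 1.5% → £4,371,000 × 1.5% × 352/366 = £63,057.0492
Total = £64,979.8115

£64,979.81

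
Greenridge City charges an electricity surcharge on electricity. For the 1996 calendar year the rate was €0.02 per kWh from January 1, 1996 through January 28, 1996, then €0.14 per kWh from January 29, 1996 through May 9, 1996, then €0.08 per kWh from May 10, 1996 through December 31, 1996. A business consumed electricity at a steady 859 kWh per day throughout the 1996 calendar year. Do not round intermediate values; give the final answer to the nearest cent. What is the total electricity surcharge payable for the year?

€28965.48

January 1 – January 28, 1996: 28 days × 859 kWh/day = 24,052 kWh at €0.02/kWh → €481.04
January 29 – May 9, 1996: 102 days × 859 kWh/day = 87,618 kWh at €0.14/kWh → €12266.52
May 10 – December 31, 1996: 236 days × 859 kWh/day = 202,724 kWh at €0.08/kWh → €16217.92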